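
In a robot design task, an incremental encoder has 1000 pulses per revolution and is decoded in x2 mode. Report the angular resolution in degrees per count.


resolution = 360 / (PPR * 2) = 360 / 2000 = 0.1800

0.1800 degrees


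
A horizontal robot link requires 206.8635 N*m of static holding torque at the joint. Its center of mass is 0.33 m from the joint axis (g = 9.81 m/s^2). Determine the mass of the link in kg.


m = tau / (g*L) = 206.8635 / (9.81 * 0.33) = 63.9000

63.9000 kg


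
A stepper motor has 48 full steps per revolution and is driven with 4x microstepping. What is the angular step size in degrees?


step = 360/(48*4) = 360/192 = 1.8750

1.8750 degrees


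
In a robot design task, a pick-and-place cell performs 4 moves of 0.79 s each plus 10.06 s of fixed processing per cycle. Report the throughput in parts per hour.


T_cycle = 4*0.79 + 10.06 = 13.2200 s
rate = 3600/T = 272.3147

272.3147 parts/hour


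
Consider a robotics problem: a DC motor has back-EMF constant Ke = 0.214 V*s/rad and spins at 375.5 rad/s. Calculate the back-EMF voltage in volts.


V_emf = Ke * omega = 0.214*375.5 = 80.3570

80.3570 V


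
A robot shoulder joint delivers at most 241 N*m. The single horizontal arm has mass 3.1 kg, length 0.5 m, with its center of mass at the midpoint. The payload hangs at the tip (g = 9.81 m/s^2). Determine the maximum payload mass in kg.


tau_arm = m_arm*g*(L/2) = 3.1*9.81*0.5/2 = 7.6028 N*m
tau_payload = tau_max - tau_arm = 241 - 7.6028 = 233.3972
m_payload = tau_payload / (g*L) = 233.3972 / (9.81*0.5) = 47.5835

47.5835 kg


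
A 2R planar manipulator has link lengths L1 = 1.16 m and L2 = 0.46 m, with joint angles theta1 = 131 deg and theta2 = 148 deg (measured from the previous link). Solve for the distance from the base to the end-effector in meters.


x = L1*cos(th1) + L2*cos(th1+th2) = -0.689069
y = L1*sin(th1) + L2*sin(th1+th2) = 0.421126
d = sqrt(x^2 + y^2) = sqrt(0.474816 + 0.177347) = 0.8076

0.8076 m


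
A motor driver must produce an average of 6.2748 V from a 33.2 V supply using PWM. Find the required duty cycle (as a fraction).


D = V_avg/V_supply = 6.2748/33.2 = 0.1890

0.1890


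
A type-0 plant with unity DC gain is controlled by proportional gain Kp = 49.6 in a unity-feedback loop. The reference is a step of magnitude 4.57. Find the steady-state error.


e_ss = R/(1 + Kp) = 4.57/(1 + 49.6) = 4.57/50.6000 = 0.0903

0.0903


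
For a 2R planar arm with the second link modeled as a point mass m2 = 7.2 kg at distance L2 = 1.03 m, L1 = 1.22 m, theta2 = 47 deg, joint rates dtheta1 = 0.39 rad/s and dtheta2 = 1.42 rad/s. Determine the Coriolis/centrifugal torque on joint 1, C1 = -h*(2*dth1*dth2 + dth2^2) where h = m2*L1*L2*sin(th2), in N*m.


h = m2*L1*L2*sin(th2) = 7.2*1.22*1.03*sin(47 deg) = 6.616937
C1 = -h*(2*0.39*1.42 + 1.42^2) = -6.616937*3.1240 = -20.6713

-20.6713 N*m


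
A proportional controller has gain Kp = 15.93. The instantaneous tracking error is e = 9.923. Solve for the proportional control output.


u_P = Kp * e = 15.93 * 9.923 = 158.0734

158.0734


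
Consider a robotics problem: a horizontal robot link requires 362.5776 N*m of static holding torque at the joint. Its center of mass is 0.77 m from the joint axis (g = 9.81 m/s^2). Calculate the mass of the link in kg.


m = tau / (g*L) = 362.5776 / (9.81 * 0.77) = 48.0000

48.0000 kg


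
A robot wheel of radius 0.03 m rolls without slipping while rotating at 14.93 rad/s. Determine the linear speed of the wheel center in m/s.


v = omega * r = 14.93 * 0.03 = 0.4479

0.4479 m/s


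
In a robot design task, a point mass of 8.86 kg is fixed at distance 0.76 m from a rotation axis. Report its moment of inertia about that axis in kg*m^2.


I = m*r^2 = 8.86*0.76^2 = 5.1175

5.1175 kg*m^2


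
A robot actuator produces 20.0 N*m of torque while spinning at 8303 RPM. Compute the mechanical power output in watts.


omega = 8303 * 2*pi/60 = 869.488127 rad/s
P = tau * omega = 20.0 * 869.488127 = 17389.7625

17389.7625 W


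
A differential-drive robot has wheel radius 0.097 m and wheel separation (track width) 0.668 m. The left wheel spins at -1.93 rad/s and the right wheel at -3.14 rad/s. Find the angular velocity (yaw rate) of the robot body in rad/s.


omega = r*(wR - wL)/L = 0.097*(-3.14 - (-1.93))/0.668 = -0.1757

-0.1757 rad/s


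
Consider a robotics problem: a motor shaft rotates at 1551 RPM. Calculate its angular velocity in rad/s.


omega = 1551 * 2*pi/60 = 162.4203

162.4203 rad/s


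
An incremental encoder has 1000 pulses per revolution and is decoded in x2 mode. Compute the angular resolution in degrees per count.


resolution = 360 / (PPR * 2) = 360 / 2000 = 0.1800

0.1800 degrees


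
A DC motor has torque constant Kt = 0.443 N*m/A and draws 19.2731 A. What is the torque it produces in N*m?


tau = Kt * I = 0.443*19.2731 = 8.5380

8.5380 N*m


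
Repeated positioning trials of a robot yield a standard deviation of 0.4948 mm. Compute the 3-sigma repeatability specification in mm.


repeatability = 3*sigma = 3*0.4948 = 1.4844

1.4844 mm


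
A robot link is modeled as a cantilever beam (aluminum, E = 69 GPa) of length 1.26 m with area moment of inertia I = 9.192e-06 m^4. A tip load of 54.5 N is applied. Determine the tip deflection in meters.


delta = F*L^3/(3*E*I) = 54.5*1.26^3/(3*6.900e+10*9.192e-06)
      = 109.020492/1902744 = 5.7296e-05

5.7296e-05 m


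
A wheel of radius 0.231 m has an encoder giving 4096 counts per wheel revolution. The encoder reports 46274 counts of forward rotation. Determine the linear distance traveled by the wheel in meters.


revs = 46274/4096 = 11.297363
d = revs * 2*pi*r = 11.297363 * 2*pi*0.231 = 16.3972

16.3972 m


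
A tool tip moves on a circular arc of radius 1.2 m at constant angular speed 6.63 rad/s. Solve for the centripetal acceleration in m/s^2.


a_c = omega^2 * r = 6.63^2 * 1.2 = 52.7483

52.7483 m/s^2


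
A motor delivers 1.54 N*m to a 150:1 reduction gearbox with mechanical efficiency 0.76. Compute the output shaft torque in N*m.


tau_out = tau_in * N * eta = 1.54 * 150 * 0.76 = 175.5600

175.5600 N*m


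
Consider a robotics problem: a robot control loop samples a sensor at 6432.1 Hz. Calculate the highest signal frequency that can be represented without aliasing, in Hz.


f_max = f_s/2 = 6432.1/2 = 3216.0500

3216.0500 Hz


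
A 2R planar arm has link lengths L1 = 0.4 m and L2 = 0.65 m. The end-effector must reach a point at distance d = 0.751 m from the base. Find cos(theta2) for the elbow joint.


cos(th2) = (d^2 - L1^2 - L2^2)/(2*L1*L2) = (0.751^2 - 0.4^2 - 0.65^2)/(2*0.4*0.65) = -0.0356

-0.0356


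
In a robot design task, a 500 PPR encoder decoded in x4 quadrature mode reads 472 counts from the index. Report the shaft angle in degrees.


angle = counts * 360 / (PPR*4) = 472 * 360 / 2000 = 84.9600

84.9600 degrees


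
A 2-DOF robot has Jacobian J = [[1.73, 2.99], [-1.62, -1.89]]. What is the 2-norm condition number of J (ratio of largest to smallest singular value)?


JJ^T eigenvalues: trace(JJ^T) = 18.1295, det(JJ^T) = det(J)^2 = 2.47779081
s_max^2 = (18.1295 + sqrt(318.76760701))/2 = 17.99178208
s_min^2 = (18.1295 - sqrt(318.76760701))/2 = 0.13771792
kappa = s_max/s_min = sqrt(17.99178208/0.13771792) = 11.4299

11.4299


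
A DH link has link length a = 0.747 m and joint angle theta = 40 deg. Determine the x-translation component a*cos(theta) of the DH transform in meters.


a*cos(theta) = 0.747*cos(40 deg) = 0.5722

0.5722 m


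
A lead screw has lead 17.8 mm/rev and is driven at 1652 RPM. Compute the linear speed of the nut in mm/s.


v = lead * (RPM/60) = 17.8*1652/60 = 490.0933

490.0933 mm/s


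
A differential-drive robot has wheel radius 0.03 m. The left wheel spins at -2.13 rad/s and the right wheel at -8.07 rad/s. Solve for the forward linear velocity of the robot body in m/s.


v = r*(wR + wL)/2 = 0.03*(-8.07 + -2.13)/2 = -0.1530

-0.1530 m/s


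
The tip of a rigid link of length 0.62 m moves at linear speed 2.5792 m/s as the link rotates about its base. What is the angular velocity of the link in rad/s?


omega = v / L = 2.5792 / 0.62 = 4.1600

4.1600 rad/s


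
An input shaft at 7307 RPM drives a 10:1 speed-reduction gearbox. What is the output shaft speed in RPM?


omega_out = omega_in / N = 7307 / 10 = 730.7000

730.7000 RPM


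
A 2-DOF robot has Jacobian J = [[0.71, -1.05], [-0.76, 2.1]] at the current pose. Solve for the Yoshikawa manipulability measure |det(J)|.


det(J) = 0.71*2.1 - (-1.05)*(-0.76) = 0.6930
|det(J)| = 0.6930

0.6930


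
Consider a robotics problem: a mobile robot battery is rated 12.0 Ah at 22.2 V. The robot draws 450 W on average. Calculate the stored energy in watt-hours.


E = capacity * V = 12.0*22.2 = 266.4000

266.4000 Wh


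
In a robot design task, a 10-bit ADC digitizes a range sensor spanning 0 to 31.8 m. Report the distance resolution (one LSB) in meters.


res = range / 2^n = 31.8/2^10 = 31.8/1024 = 0.0311

0.0311 m


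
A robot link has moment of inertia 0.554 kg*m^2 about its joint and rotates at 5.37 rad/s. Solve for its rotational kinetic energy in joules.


KE = (1/2)*I*omega^2 = 0.5*0.554*5.37^2 = 7.9878

7.9878 J


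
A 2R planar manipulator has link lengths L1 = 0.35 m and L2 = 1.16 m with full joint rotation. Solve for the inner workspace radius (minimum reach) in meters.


r_min = |L1 - L2| = |0.35 - 1.16| = 0.8100

0.8100 m


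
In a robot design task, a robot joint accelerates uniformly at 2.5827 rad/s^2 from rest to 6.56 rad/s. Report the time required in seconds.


t = delta_omega / alpha = 6.56 / 2.5827 = 2.5400

2.5400 s


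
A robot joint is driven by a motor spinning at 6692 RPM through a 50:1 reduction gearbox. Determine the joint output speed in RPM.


omega_joint = omega_motor / N = 6692 / 50 = 133.8400

133.8400 RPM


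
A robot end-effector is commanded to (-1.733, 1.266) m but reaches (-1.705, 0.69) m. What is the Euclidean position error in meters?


dx = -1.705 - (-1.733) = 0.0280, dy = 0.69 - (1.266) = -0.5760
err = sqrt(0.000784 + 0.331776) = 0.5767

0.5767 m


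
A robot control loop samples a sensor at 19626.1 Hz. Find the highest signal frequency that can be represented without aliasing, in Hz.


f_max = f_s/2 = 19626.1/2 = 9813.0500

9813.0500 Hz


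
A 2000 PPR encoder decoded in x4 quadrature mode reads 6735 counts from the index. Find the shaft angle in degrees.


angle = counts * 360 / (PPR*4) = 6735 * 360 / 8000 = 303.0750

303.0750 degrees


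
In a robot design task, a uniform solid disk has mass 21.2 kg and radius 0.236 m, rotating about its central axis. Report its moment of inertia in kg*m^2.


I = (1/2)*m*R^2 = 0.5*21.2*0.236^2 = 0.5904

0.5904 kg*m^2


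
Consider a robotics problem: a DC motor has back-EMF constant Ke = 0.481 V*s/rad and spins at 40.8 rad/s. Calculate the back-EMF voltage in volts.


V_emf = Ke * omega = 0.481*40.8 = 19.6248

19.6248 V


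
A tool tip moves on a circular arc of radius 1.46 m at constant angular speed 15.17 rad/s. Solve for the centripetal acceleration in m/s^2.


a_c = omega^2 * r = 15.17^2 * 1.46 = 335.9882

335.9882 m/s^2


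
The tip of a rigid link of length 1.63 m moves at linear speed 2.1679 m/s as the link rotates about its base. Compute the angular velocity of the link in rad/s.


omega = v / L = 2.1679 / 1.63 = 1.3300

1.3300 rad/s


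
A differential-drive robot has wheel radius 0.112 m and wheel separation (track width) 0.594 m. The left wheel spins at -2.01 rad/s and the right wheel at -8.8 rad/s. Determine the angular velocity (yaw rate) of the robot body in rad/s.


omega = r*(wR - wL)/L = 0.112*(-8.8 - (-2.01))/0.594 = -1.2803

-1.2803 rad/s


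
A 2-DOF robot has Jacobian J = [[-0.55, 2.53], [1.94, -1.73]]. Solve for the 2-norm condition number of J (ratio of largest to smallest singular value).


JJ^T eigenvalues: trace(JJ^T) = 13.4599, det(JJ^T) = det(J)^2 = 15.65547489
s_max^2 = (13.4599 + sqrt(118.54700845))/2 = 12.17391474
s_min^2 = (13.4599 - sqrt(118.54700845))/2 = 1.28598526
kappa = s_max/s_min = sqrt(12.17391474/1.28598526) = 3.0768

3.0768


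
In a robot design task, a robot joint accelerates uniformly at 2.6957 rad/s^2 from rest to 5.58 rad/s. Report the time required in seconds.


t = delta_omega / alpha = 5.58 / 2.6957 = 2.0700

2.0700 s


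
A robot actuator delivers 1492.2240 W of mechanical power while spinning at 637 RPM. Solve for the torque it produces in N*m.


omega = 637 * 2*pi/60 = 66.706484 rad/s
tau = P / omega = 1492.2240 / 66.706484 = 22.3700

22.3700 N*m


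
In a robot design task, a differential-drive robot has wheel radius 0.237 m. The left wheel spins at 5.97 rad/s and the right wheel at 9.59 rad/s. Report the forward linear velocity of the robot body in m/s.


v = r*(wR + wL)/2 = 0.237*(9.59 + 5.97)/2 = 1.8439

1.8439 m/s


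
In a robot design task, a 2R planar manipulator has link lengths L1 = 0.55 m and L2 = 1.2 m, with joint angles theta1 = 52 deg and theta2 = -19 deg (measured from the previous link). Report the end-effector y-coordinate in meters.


y = L1*sin(th1) + L2*sin(th1+th2) = 0.55*sin(52 deg) + 1.2*sin(33 deg) = 1.0870

1.0870 m


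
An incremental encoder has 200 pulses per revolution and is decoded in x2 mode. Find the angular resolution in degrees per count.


resolution = 360 / (PPR * 2) = 360 / 400 = 0.9000

0.9000 degrees


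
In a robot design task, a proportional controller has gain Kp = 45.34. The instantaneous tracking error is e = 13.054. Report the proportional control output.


u_P = Kp * e = 45.34 * 13.054 = 591.8684

591.8684


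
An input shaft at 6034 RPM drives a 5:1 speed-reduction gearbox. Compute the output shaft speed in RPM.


omega_out = omega_in / N = 6034 / 5 = 1206.8000

1206.8000 RPM


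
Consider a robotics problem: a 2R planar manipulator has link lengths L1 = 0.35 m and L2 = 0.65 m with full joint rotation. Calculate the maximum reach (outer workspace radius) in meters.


r_max = L1 + L2 = 0.35 + 0.65 = 1.0000

1.0000 m


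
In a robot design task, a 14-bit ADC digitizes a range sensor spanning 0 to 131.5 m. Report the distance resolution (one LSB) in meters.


res = range / 2^n = 131.5/2^14 = 131.5/16384 = 0.0080

0.0080 m


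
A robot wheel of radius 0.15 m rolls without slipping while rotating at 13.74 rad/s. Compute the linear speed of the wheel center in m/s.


v = omega * r = 13.74 * 0.15 = 2.0610

2.0610 m/s


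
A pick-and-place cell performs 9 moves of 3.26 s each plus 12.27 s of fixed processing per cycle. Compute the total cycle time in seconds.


T = 9*3.26 + 12.27 = 41.6100

41.6100 s


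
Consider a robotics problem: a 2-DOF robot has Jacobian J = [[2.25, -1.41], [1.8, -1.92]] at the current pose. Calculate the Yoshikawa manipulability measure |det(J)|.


det(J) = 2.25*-1.92 - (-1.41)*(1.8) = -1.7820
|det(J)| = 1.7820

1.7820


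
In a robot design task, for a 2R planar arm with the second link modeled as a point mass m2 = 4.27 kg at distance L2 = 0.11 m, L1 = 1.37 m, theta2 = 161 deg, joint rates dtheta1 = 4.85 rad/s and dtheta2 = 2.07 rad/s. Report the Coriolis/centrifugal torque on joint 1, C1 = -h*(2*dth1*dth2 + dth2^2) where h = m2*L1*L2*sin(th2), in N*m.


h = m2*L1*L2*sin(th2) = 4.27*1.37*0.11*sin(161 deg) = 0.209500
C1 = -h*(2*4.85*2.07 + 2.07^2) = -0.209500*24.3639 = -5.1042

-5.1042 N*m


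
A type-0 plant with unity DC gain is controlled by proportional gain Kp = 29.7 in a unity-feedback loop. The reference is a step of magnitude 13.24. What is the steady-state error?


e_ss = R/(1 + Kp) = 13.24/(1 + 29.7) = 13.24/30.7000 = 0.4313

0.4313


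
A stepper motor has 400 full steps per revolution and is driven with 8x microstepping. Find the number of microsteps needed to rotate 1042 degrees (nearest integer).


step_size = 360/(400*8) = 360/3200 = 0.112500 deg
n = 1042/(360/3200) = 1042*3200/360 = 9262.2222 -> 9262

9262 steps


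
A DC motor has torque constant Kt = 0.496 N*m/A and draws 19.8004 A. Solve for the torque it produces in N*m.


tau = Kt * I = 0.496*19.8004 = 9.8210

9.8210 N*m


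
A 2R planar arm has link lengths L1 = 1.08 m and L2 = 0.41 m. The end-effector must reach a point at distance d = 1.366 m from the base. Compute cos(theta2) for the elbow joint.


cos(th2) = (d^2 - L1^2 - L2^2)/(2*L1*L2) = (1.366^2 - 1.08^2 - 0.41^2)/(2*1.08*0.41) = 0.6001

0.6001


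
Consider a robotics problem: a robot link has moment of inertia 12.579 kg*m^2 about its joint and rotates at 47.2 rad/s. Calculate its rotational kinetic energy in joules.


KE = (1/2)*I*omega^2 = 0.5*12.579*47.2^2 = 14011.9997

14011.9997 J


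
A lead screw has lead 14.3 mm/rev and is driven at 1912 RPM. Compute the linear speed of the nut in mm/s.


v = lead * (RPM/60) = 14.3*1912/60 = 455.6933

455.6933 mm/s


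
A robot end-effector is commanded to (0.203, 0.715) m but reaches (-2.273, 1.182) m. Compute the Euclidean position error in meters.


dx = -2.273 - (0.203) = -2.4760, dy = 1.182 - (0.715) = 0.4670
err = sqrt(6.130576 + 0.218089) = 2.5197

2.5197 m


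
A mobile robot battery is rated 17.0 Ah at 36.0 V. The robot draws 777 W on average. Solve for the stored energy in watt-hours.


E = capacity * V = 17.0*36.0 = 612.0000

612.0000 Wh


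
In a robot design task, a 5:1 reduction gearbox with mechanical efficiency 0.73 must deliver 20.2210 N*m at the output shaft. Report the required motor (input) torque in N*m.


tau_in = tau_out / (N * eta) = 20.2210 / (5 * 0.73) = 5.5400

5.5400 N*m


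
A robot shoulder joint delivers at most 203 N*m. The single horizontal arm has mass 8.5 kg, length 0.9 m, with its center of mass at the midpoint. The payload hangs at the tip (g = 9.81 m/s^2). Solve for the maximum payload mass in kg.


tau_arm = m_arm*g*(L/2) = 8.5*9.81*0.9/2 = 37.5233 N*m
tau_payload = tau_max - tau_arm = 203 - 37.5233 = 165.4767
m_payload = tau_payload / (g*L) = 165.4767 / (9.81*0.9) = 18.7424

18.7424 kg


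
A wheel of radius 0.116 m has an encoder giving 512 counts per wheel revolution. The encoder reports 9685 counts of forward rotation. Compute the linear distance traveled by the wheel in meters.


revs = 9685/512 = 18.916016
d = revs * 2*pi*r = 18.916016 * 2*pi*0.116 = 13.7869

13.7869 m


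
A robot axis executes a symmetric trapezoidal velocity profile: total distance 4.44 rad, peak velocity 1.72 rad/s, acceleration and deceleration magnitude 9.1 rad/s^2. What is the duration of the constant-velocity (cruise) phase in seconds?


t_acc = v/a = 0.189011 s, d_acc = v^2/(2a) = 0.162549 rad each
d_cruise = 4.44 - 2*0.162549 = 4.114902 rad
t_cruise = d_cruise/v = 4.114902/1.72 = 2.3924

2.3924 s


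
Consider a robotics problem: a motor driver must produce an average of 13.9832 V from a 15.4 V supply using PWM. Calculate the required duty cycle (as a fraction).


D = V_avg/V_supply = 13.9832/15.4 = 0.9080

0.9080


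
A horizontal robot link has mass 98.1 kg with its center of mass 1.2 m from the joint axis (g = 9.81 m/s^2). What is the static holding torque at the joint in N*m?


tau = m*g*L = 98.1 * 9.81 * 1.2 = 1154.8332

1154.8332 N*m


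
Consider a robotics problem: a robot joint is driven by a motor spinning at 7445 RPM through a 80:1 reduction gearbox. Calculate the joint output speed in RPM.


omega_joint = omega_motor / N = 7445 / 80 = 93.0625

93.0625 RPM


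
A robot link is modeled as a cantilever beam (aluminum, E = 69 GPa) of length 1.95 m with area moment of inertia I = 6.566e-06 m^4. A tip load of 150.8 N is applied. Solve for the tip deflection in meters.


delta = F*L^3/(3*E*I) = 150.8*1.95^3/(3*6.900e+10*6.566e-06)
      = 1118.16315/1359162 = 8.2269e-04

8.2269e-04 m


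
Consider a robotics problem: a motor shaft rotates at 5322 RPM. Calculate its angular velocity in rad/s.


omega = 5322 * 2*pi/60 = 557.3185

557.3185 rad/s


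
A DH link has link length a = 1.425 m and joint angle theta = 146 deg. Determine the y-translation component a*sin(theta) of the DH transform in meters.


a*sin(theta) = 1.425*sin(146 deg) = 0.7968

0.7968 m


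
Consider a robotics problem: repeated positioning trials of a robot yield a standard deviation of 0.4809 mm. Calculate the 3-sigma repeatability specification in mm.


repeatability = 3*sigma = 3*0.4809 = 1.4427

1.4427 mm


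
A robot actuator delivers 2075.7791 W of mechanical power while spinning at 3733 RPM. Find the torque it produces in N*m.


omega = 3733 * 2*pi/60 = 390.918846 rad/s
tau = P / omega = 2075.7791 / 390.918846 = 5.3100

5.3100 N*m


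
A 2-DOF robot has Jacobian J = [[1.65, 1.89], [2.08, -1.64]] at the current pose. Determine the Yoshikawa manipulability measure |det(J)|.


det(J) = 1.65*-1.64 - (1.89)*(2.08) = -6.6372
|det(J)| = 6.6372

6.6372


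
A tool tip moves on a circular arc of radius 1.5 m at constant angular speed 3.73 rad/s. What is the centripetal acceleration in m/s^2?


a_c = omega^2 * r = 3.73^2 * 1.5 = 20.8694

20.8694 m/s^2


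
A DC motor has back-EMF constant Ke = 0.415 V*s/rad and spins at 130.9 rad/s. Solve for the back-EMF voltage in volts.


V_emf = Ke * omega = 0.415*130.9 = 54.3235

54.3235 V


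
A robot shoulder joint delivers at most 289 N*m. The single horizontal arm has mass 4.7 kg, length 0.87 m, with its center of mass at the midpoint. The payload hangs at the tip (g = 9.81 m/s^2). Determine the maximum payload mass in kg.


tau_arm = m_arm*g*(L/2) = 4.7*9.81*0.87/2 = 20.0565 N*m
tau_payload = tau_max - tau_arm = 289 - 20.0565 = 268.9435
m_payload = tau_payload / (g*L) = 268.9435 / (9.81*0.87) = 31.5118

31.5118 kg


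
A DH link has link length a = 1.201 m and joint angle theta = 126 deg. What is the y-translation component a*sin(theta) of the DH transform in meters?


a*sin(theta) = 1.201*sin(126 deg) = 0.9716

0.9716 m


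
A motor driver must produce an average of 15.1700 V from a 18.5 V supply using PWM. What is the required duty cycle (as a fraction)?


D = V_avg/V_supply = 15.1700/18.5 = 0.8200

0.8200


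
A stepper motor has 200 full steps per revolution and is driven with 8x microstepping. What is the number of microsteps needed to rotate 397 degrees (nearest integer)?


step_size = 360/(200*8) = 360/1600 = 0.225000 deg
n = 397/(360/1600) = 397*1600/360 = 1764.4444 -> 1764

1764 steps


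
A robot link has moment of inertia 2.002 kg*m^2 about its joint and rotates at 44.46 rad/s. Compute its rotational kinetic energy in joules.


KE = (1/2)*I*omega^2 = 0.5*2.002*44.46^2 = 1978.6683

1978.6683 J


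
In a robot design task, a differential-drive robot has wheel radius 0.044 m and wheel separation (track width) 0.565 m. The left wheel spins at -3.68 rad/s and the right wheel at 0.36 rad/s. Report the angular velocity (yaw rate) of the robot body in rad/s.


omega = r*(wR - wL)/L = 0.044*(0.36 - (-3.68))/0.565 = 0.3146

0.3146 rad/s


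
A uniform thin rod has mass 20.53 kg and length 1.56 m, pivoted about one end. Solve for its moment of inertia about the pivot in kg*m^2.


I = (1/3)*m*L^2 = (1/3)*20.53*1.56^2 = 16.6539

16.6539 kg*m^2


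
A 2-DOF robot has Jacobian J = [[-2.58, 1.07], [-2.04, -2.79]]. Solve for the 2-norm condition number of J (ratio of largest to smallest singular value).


JJ^T eigenvalues: trace(JJ^T) = 19.7470, det(JJ^T) = det(J)^2 = 88.00316100
s_max^2 = (19.7470 + sqrt(37.93136500))/2 = 12.95292223
s_min^2 = (19.7470 - sqrt(37.93136500))/2 = 6.79407777
kappa = s_max/s_min = sqrt(12.95292223/6.79407777) = 1.3808

1.3808


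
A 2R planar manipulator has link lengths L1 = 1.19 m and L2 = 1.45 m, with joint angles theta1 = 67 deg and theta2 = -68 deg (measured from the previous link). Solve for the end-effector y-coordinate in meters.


y = L1*sin(th1) + L2*sin(th1+th2) = 1.19*sin(67 deg) + 1.45*sin(-1 deg) = 1.0701

1.0701 m


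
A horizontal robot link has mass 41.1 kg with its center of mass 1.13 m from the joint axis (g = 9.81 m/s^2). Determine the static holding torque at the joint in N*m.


tau = m*g*L = 41.1 * 9.81 * 1.13 = 455.6058

455.6058 N*m


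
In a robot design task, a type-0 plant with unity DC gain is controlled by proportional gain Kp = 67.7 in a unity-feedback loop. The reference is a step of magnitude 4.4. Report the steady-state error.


e_ss = R/(1 + Kp) = 4.4/(1 + 67.7) = 4.4/68.7000 = 0.0640

0.0640


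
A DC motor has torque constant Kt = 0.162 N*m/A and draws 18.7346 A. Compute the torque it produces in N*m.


tau = Kt * I = 0.162*18.7346 = 3.0350

3.0350 N*m


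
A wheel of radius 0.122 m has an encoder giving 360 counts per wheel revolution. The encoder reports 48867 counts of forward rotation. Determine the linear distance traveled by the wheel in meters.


revs = 48867/360 = 135.741667
d = revs * 2*pi*r = 135.741667 * 2*pi*0.122 = 104.0526

104.0526 m


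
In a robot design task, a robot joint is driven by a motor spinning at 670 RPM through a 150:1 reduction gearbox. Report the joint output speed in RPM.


omega_joint = omega_motor / N = 670 / 150 = 4.4667

4.4667 RPM


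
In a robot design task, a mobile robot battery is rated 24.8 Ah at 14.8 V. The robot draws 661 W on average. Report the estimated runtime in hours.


E = 24.8*14.8 = 367.0400 Wh
t = E/P = 367.0400/661 = 0.5553

0.5553 hours


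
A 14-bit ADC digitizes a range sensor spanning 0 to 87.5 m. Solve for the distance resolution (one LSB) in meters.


res = range / 2^n = 87.5/2^14 = 87.5/16384 = 0.0053

0.0053 m


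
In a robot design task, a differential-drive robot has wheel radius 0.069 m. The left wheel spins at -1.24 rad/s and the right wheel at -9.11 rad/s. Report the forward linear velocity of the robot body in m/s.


v = r*(wR + wL)/2 = 0.069*(-9.11 + -1.24)/2 = -0.3571

-0.3571 m/s


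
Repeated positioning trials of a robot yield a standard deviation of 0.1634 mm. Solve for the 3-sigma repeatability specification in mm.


repeatability = 3*sigma = 3*0.1634 = 0.4902

0.4902 mm


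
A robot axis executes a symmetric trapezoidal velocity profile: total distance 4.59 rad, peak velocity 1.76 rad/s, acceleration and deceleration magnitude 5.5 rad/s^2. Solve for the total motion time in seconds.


t_acc = v/a = 1.76/5.5 = 0.320000 s
d_acc = v^2/(2a) = 0.281600 rad (each ramp)
d_cruise = 4.59 - 2*0.281600 = 4.026800 rad
t_cruise = 4.026800/1.76 = 2.287955 s
t_total = 2*0.320000 + 2.287955 = 2.9280

2.9280 s


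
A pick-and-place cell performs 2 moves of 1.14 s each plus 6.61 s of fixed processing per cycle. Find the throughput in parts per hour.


T_cycle = 2*1.14 + 6.61 = 8.8900 s
rate = 3600/T = 404.9494

404.9494 parts/hour


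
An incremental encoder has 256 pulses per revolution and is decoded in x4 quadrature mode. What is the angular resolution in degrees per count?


resolution = 360 / (PPR * 4) = 360 / 1024 = 0.3516

0.3516 degrees


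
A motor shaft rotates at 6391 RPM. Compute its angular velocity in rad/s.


omega = 6391 * 2*pi/60 = 669.2640

669.2640 rad/s


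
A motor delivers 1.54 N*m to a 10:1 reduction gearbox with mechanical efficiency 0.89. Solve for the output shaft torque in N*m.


tau_out = tau_in * N * eta = 1.54 * 10 * 0.89 = 13.7060

13.7060 N*m


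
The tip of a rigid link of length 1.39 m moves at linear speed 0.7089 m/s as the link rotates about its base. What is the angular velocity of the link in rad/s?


omega = v / L = 0.7089 / 1.39 = 0.5100

0.5100 rad/s


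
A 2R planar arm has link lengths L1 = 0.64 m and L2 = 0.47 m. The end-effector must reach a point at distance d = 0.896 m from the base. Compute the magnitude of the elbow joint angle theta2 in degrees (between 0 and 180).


cos(th2) = (d^2 - L1^2 - L2^2)/(2*L1*L2) = (0.896^2 - 0.64^2 - 0.47^2)/(2*0.64*0.47) = 0.28642952
th2 = acos(0.28642952) = 73.3557 deg

73.3557 degrees


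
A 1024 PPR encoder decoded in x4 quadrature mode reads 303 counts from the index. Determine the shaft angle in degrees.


angle = counts * 360 / (PPR*4) = 303 * 360 / 4096 = 26.6309

26.6309 degrees


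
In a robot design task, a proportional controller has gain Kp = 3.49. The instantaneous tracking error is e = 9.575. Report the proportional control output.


u_P = Kp * e = 3.49 * 9.575 = 33.4168

33.4168


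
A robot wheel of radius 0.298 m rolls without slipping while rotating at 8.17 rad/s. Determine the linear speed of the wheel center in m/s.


v = omega * r = 8.17 * 0.298 = 2.4347

2.4347 m/s


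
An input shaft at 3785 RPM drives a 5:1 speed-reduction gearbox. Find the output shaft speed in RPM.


omega_out = omega_in / N = 3785 / 5 = 757.0000

757.0000 RPM


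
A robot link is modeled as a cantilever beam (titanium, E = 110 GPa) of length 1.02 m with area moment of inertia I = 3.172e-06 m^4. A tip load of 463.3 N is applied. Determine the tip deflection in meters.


delta = F*L^3/(3*E*I) = 463.3*1.02^3/(3*1.100e+11*3.172e-06)
      = 491.6576664/1046760 = 4.6969e-04

4.6969e-04 m


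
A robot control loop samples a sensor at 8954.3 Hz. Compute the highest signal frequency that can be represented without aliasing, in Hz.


f_max = f_s/2 = 8954.3/2 = 4477.1500

4477.1500 Hz


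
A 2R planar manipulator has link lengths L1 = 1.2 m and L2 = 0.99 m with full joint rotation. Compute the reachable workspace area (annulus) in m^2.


r_max = L1 + L2 = 2.1900, r_min = |L1 - L2| = 0.2100
A = pi*(r_max^2 - r_min^2) = pi*(4.7961 - 0.0441) = 14.9288

14.9288 m^2


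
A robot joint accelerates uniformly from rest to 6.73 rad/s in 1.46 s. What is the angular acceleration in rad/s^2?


alpha = delta_omega / t = 6.73 / 1.46 = 4.6096

4.6096 rad/s^2


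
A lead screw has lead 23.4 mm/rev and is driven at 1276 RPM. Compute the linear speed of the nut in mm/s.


v = lead * (RPM/60) = 23.4*1276/60 = 497.6400

497.6400 mm/s


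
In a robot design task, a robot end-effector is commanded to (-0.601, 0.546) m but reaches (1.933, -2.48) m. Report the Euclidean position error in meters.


dx = 1.933 - (-0.601) = 2.5340, dy = -2.48 - (0.546) = -3.0260
err = sqrt(6.421156 + 9.156676) = 3.9469

3.9469 m


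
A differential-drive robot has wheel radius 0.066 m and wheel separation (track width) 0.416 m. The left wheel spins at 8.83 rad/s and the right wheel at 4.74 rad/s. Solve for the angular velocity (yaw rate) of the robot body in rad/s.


omega = r*(wR - wL)/L = 0.066*(4.74 - (8.83))/0.416 = -0.6489

-0.6489 rad/s


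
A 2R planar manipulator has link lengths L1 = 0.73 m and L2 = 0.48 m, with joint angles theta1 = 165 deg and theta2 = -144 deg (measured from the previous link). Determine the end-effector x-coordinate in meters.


x = L1*cos(th1) + L2*cos(th1+th2) = 0.73*cos(165 deg) + 0.48*cos(21 deg) = -0.2570

-0.2570 m


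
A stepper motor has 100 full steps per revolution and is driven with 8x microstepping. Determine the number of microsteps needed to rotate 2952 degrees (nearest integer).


step_size = 360/(100*8) = 360/800 = 0.450000 deg
n = 2952/(360/800) = 2952*800/360 = 6560

6560 steps


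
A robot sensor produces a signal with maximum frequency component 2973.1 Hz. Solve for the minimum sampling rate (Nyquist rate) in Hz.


f_s,min = 2*f_max = 2*2973.1 = 5946.2000

5946.2000 Hz


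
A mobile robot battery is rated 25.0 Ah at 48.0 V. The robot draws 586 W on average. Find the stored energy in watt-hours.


E = capacity * V = 25.0*48.0 = 1200.0000

1200.0000 Wh


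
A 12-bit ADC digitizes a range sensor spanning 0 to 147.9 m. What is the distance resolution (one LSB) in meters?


res = range / 2^n = 147.9/2^12 = 147.9/4096 = 0.0361

0.0361 m


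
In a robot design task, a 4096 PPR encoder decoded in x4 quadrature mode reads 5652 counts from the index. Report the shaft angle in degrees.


angle = counts * 360 / (PPR*4) = 5652 * 360 / 16384 = 124.1895

124.1895 degrees


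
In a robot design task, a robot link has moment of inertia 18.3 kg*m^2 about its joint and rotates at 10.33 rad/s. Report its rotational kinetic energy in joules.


KE = (1/2)*I*omega^2 = 0.5*18.3*10.33^2 = 976.3864

976.3864 J


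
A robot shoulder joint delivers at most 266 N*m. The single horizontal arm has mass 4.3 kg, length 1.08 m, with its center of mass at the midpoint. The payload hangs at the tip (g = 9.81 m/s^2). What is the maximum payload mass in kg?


tau_arm = m_arm*g*(L/2) = 4.3*9.81*1.08/2 = 22.7788 N*m
tau_payload = tau_max - tau_arm = 266 - 22.7788 = 243.2212
m_payload = tau_payload / (g*L) = 243.2212 / (9.81*1.08) = 22.9567

22.9567 kg


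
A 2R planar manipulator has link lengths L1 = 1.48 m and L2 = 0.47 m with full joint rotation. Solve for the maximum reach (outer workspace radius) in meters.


r_max = L1 + L2 = 1.48 + 0.47 = 1.9500

1.9500 m


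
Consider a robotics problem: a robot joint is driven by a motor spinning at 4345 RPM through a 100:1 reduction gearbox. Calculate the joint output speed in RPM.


omega_joint = omega_motor / N = 4345 / 100 = 43.4500

43.4500 RPM


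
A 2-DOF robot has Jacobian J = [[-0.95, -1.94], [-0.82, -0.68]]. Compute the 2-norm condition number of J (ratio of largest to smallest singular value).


JJ^T eigenvalues: trace(JJ^T) = 5.8009, det(JJ^T) = det(J)^2 = 0.89264704
s_max^2 = (5.8009 + sqrt(30.07985265))/2 = 5.64270512
s_min^2 = (5.8009 - sqrt(30.07985265))/2 = 0.15819488
kappa = s_max/s_min = sqrt(5.64270512/0.15819488) = 5.9724

5.9724


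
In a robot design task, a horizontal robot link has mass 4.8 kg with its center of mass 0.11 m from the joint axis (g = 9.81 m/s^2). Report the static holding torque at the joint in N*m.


tau = m*g*L = 4.8 * 9.81 * 0.11 = 5.1797

5.1797 N*m


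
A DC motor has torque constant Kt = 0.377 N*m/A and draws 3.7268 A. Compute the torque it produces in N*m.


tau = Kt * I = 0.377*3.7268 = 1.4050

1.4050 N*m


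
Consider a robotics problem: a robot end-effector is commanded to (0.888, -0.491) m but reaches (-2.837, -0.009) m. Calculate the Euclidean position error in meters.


dx = -2.837 - (0.888) = -3.7250, dy = -0.009 - (-0.491) = 0.4820
err = sqrt(13.875625 + 0.232324) = 3.7561

3.7561 m


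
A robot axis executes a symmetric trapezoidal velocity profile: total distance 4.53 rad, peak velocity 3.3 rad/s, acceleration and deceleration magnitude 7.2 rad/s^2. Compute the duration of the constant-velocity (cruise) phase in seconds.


t_acc = v/a = 0.458333 s, d_acc = v^2/(2a) = 0.756250 rad each
d_cruise = 4.53 - 2*0.756250 = 3.017500 rad
t_cruise = d_cruise/v = 3.017500/3.3 = 0.9144

0.9144 s


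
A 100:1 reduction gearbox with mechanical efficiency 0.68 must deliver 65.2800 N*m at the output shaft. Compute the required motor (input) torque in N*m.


tau_in = tau_out / (N * eta) = 65.2800 / (100 * 0.68) = 0.9600

0.9600 N*m


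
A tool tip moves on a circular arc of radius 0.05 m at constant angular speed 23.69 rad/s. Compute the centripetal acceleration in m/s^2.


a_c = omega^2 * r = 23.69^2 * 0.05 = 28.0608

28.0608 m/s^2


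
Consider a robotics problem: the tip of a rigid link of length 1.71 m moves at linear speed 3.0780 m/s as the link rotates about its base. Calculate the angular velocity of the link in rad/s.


omega = v / L = 3.0780 / 1.71 = 1.8000

1.8000 rad/s


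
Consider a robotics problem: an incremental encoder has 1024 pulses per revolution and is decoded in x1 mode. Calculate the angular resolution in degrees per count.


resolution = 360 / (PPR * 1) = 360 / 1024 = 0.3516

0.3516 degrees


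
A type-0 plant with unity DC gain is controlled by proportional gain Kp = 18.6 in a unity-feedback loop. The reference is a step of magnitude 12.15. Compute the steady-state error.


e_ss = R/(1 + Kp) = 12.15/(1 + 18.6) = 12.15/19.6000 = 0.6199

0.6199


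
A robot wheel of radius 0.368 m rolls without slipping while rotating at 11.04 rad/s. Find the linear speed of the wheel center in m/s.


v = omega * r = 11.04 * 0.368 = 4.0627

4.0627 m/s


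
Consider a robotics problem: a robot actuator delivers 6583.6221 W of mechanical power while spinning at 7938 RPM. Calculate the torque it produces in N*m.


omega = 7938 * 2*pi/60 = 831.265416 rad/s
tau = P / omega = 6583.6221 / 831.265416 = 7.9200

7.9200 N*m


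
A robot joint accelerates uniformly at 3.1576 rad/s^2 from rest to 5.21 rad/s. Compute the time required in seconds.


t = delta_omega / alpha = 5.21 / 3.1576 = 1.6500

1.6500 s


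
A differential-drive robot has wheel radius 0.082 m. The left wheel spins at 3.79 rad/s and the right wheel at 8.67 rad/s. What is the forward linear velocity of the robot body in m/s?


v = r*(wR + wL)/2 = 0.082*(8.67 + 3.79)/2 = 0.5109

0.5109 m/s


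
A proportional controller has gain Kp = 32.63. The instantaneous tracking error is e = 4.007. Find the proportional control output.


u_P = Kp * e = 32.63 * 4.007 = 130.7484

130.7484


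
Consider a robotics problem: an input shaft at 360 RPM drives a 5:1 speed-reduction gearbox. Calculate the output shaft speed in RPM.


omega_out = omega_in / N = 360 / 5 = 72.0000

72.0000 RPM


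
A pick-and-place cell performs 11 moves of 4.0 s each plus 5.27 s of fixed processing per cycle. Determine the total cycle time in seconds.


T = 11*4.0 + 5.27 = 49.2700

49.2700 s


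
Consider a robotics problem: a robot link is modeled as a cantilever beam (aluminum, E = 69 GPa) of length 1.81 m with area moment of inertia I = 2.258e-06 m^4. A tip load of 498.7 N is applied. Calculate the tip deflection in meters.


delta = F*L^3/(3*E*I) = 498.7*1.81^3/(3*6.900e+10*2.258e-06)
      = 2957.1618367/467406 = 0.0063

0.0063 m


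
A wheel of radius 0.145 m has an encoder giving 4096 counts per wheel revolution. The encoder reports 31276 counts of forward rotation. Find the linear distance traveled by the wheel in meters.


revs = 31276/4096 = 7.635742
d = revs * 2*pi*r = 7.635742 * 2*pi*0.145 = 6.9566

6.9566 m


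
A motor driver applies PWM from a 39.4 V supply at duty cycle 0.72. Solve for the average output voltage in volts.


V_avg = V_supply * D = 39.4*0.72 = 28.3680

28.3680 V


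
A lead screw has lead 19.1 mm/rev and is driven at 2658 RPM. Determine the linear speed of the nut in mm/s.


v = lead * (RPM/60) = 19.1*2658/60 = 846.1300

846.1300 mm/s


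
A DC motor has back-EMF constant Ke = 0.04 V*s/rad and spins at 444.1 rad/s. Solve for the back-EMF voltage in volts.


V_emf = Ke * omega = 0.04*444.1 = 17.7640

17.7640 V


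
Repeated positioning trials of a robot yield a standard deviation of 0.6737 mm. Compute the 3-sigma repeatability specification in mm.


repeatability = 3*sigma = 3*0.6737 = 2.0211

2.0211 mm


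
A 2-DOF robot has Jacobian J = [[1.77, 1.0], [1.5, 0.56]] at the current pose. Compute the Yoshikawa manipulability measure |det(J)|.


det(J) = 1.77*0.56 - (1.0)*(1.5) = -0.5088
|det(J)| = 0.5088

0.5088


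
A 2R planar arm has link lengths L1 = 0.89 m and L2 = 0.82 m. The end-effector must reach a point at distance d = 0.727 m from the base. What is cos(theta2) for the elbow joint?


cos(th2) = (d^2 - L1^2 - L2^2)/(2*L1*L2) = (0.727^2 - 0.89^2 - 0.82^2)/(2*0.89*0.82) = -0.6413

-0.6413


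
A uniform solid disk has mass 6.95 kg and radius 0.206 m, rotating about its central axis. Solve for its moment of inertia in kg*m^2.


I = (1/2)*m*R^2 = 0.5*6.95*0.206^2 = 0.1475

0.1475 kg*m^2


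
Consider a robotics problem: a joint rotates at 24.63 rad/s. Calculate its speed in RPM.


RPM = 24.63 * 60/(2*pi) = 235.1992

235.1992 RPM


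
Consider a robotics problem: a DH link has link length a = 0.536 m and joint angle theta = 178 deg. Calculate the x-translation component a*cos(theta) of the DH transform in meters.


a*cos(theta) = 0.536*cos(178 deg) = -0.5357

-0.5357 m
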